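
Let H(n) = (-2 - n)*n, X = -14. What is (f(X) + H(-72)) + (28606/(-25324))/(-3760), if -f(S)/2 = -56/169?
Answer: -3118939185581/618918560 ≈ -5039.3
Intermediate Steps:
f(S) = 112/169 (f(S) = -(-112)/169 = -2*(-56/169) = 112/169)
H(n) = n*(-2 - n)
(f(X) + H(-72)) + (28606/(-25324))/(-3760) = (112/169 - 1*(-72)*(2 - 72)) + (28606/(-25324))/(-3760) = (112/169 - 1*(-72)*(-70)) + (28606*(-1/25324))*(-1/3760) = (112/169 - 5040) - 14303/12662*(-1/3760) = -851648/169 + 14303/47609120 = -3118939185581/618918560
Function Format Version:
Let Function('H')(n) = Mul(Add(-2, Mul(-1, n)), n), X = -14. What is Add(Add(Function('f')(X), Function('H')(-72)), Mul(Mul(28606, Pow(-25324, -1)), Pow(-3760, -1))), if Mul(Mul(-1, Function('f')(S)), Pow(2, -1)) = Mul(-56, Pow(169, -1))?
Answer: Rational(-3118939185581, 618918560) ≈ -5039.3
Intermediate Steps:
Function('f')(S) = Rational(112, 169) (Function('f')(S) = Mul(-2, Mul(-56, Pow(169, -1))) = Mul(-2, Mul(-56, Rational(1, 169))) = Mul(-2, Rational(-56, 169)) = Rational(112, 169))
Function('H')(n) = Mul(n, Add(-2, Mul(-1, n)))
Add(Add(Function('f')(X), Function('H')(-72)), Mul(Mul(28606, Pow(-25324, -1)), Pow(-3760, -1))) = Add(Add(Rational(112, 169), Mul(-1, -72, Add(2, -72))), Mul(Mul(28606, Pow(-25324, -1)), Pow(-3760, -1))) = Add(Add(Rational(112, 169), Mul(-1, -72, -70)), Mul(Mul(28606, Rational(-1, 25324)), Rational(-1, 3760))) = Add(Add(Rational(112, 169), -5040), Mul(Rational(-14303, 12662), Rational(-1, 3760))) = Add(Rational(-851648, 169), Rational(14303, 47609120)) = Rational(-3118939185581, 618918560)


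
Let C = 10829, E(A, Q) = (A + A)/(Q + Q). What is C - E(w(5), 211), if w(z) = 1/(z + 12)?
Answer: 38843622/3587 ≈ 10829.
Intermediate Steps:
w(z) = 1/(12 + z)
E(A, Q) = A/Q (E(A, Q) = (2*A)/((2*Q)) = (2*A)*(1/(2*Q)) = A/Q)
C - E(w(5), 211) = 10829 - 1/((12 + 5)*211) = 10829 - 1/(17*211) = 10829 - 1*1/3587 = 10829 - 1/3587 = 38843622/3587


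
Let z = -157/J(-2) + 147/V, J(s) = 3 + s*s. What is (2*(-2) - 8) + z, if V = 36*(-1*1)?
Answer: -3235/84 ≈ -38.512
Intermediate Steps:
V = -36 (V = 36*(-1) = -36)
J(s) = 3 + s²
z = -2227/84 (z = -157/(3 + (-2)²) + 147/(-36) = -157/(3 + 4) + 147*(-1/36) = -157/7 - 49/12 = -2227/84 ≈ -26.512)
(2*(-2) - 8) + z = (2*(-2) - 8) - 2227/84 = (-4 - 8) - 2227/84 = -12 - 2227/84 = -3235/84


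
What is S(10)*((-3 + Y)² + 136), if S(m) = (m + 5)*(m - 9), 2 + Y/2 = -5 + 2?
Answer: 4575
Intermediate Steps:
Y = -10 (Y = -4 + 2*(-5 + 2) = -4 + 2*(-3) = -4 - 6 = -10)
S(m) = (-9 + m)*(5 + m) (S(m) = (5 + m)*(-9 + m) = (-9 + m)*(5 + m))
S(10)*((-3 + Y)² + 136) = (-45 + 10² - 4*10)*((-3 - 10)² + 136) = (-45 + 100 - 40)*((-13)² + 136) = 15*(169 + 136) = 15*305 = 4575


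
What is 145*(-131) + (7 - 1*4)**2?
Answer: -18986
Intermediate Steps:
145*(-131) + (7 - 1*4)**2 = -18995 + (7 - 4)**2 = -18995 + 3**2 = -18995 + 9 = -18986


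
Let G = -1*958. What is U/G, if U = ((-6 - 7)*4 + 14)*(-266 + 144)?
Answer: -2318/479 ≈ -4.8392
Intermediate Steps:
G = -958
U = 4636 (U = (-13*4 + 14)*(-122) = (-52 + 14)*(-122) = -38*(-122) = 4636)
U/G = 4636/(-958) = 4636*(-1/958) = -2318/479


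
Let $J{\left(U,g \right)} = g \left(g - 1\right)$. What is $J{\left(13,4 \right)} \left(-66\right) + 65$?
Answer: $-727$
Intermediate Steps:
$J{\left(U,g \right)} = g \left(-1 + g\right)$
$J{\left(13,4 \right)} \left(-66\right) + 65 = 4 \left(-1 + 4\right) \left(-66\right) + 65 = 4 \cdot 3 \left(-66\right) + 65 = 12 \left(-66\right) + 65 = -792 + 65 = -727$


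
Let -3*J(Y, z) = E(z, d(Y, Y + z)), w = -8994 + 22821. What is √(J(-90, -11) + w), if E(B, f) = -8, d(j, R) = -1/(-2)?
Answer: √124467/3 ≈ 117.60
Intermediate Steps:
d(j, R) = ½ (d(j, R) = -1*(-½) = ½)
w = 13827
J(Y, z) = 8/3 (J(Y, z) = -⅓*(-8) = 8/3)
√(J(-90, -11) + w) = √(8/3 + 13827) = √(41489/3) = √124467/3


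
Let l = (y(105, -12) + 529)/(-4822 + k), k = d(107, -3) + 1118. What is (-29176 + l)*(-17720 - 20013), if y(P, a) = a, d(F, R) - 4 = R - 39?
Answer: 4119579853897/3742 ≈ 1.1009e+9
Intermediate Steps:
d(F, R) = -35 + R (d(F, R) = 4 + (R - 39) = 4 + (-39 + R) = -35 + R)
k = 1080 (k = (-35 - 3) + 1118 = -38 + 1118 = 1080)
l = -517/3742 (l = (-12 + 529)/(-4822 + 1080) = 517/(-3742) = 517*(-1/3742) = -517/3742 ≈ -0.13816)
(-29176 + l)*(-17720 - 20013) = (-29176 - 517/3742)*(-17720 - 20013) = -109177109/3742*(-37733) = 4119579853897/3742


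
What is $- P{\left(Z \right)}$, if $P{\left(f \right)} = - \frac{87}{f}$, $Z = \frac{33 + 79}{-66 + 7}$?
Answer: $- \frac{5133}{112} \approx -45.83$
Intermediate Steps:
$Z = - \frac{112}{59}$ ($Z = \frac{112}{-59} = 112 \left(- \frac{1}{59}\right) = - \frac{112}{59} \approx -1.8983$)
$- P{\left(Z \right)} = - \frac{-87}{- \frac{112}{59}} = - \frac{\left(-87\right) \left(-59\right)}{112} = \left(-1\right) \frac{5133}{112} = - \frac{5133}{112}$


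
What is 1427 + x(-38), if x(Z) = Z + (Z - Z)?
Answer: 1389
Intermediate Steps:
x(Z) = Z (x(Z) = Z + 0 = Z)
1427 + x(-38) = 1427 - 38 = 1389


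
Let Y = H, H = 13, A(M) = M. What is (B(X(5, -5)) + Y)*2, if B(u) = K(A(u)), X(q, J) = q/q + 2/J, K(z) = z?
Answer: 136/5 ≈ 27.200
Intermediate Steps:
X(q, J) = 1 + 2/J
B(u) = u
Y = 13
(B(X(5, -5)) + Y)*2 = ((2 - 5)/(-5) + 13)*2 = (-⅕*(-3) + 13)*2 = (⅗ + 13)*2 = (68/5)*2 = 136/5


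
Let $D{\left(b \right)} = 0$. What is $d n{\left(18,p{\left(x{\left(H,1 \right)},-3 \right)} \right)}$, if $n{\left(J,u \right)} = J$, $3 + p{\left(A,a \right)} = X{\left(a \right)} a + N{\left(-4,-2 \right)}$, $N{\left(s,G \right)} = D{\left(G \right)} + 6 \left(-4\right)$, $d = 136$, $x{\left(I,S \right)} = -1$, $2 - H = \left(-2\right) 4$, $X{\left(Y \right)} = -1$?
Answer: $2448$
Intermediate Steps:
$H = 10$ ($H = 2 - \left(-2\right) 4 = 2 - -8 = 2 + 8 = 10$)
$N{\left(s,G \right)} = -24$ ($N{\left(s,G \right)} = 0 + 6 \left(-4\right) = 0 - 24 = -24$)
$p{\left(A,a \right)} = -27 - a$ ($p{\left(A,a \right)} = -3 - \left(24 + a\right) = -27 - a$)
$d n{\left(18,p{\left(x{\left(H,1 \right)},-3 \right)} \right)} = 136 \cdot 18 = 2448$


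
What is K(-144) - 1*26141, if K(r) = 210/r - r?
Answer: -623963/24 ≈ -25998.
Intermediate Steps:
K(r) = -r + 210/r
K(-144) - 1*26141 = (-1*(-144) + 210/(-144)) - 1*26141 = (144 + 210*(-1/144)) - 26141 = (144 - 35/24) - 26141 = 3421/24 - 26141 = -623963/24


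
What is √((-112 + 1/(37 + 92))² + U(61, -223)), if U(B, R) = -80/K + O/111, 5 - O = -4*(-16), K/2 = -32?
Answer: 5*√45719729653/9546 ≈ 112.00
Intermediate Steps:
K = -64 (K = 2*(-32) = -64)
O = -59 (O = 5 - (-4)*(-16) = 5 - 1*64 = 5 - 64 = -59)
U(B, R) = 319/444 (U(B, R) = -80/(-64) - 59/111 = -80*(-1/64) - 59*1/111 = 5/4 - 59/111 = 319/444)
√((-112 + 1/(37 + 92))² + U(61, -223)) = √((-112 + 1/(37 + 92))² + 319/444) = √((-112 + 1/129)² + 319/444) = √((-14447/129)² + 319/444) = √(208715809/16641 + 319/444) = √(30891709225/2462868) = 5*√45719729653/9546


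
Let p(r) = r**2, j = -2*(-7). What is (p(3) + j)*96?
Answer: 2208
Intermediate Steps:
j = 14
(p(3) + j)*96 = (3**2 + 14)*96 = (9 + 14)*96 = 23*96 = 2208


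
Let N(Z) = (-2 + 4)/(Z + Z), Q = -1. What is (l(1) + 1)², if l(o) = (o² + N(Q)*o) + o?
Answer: 4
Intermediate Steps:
N(Z) = 1/Z (N(Z) = 2/((2*Z)) = 2*(1/(2*Z)) = 1/Z)
l(o) = o² (l(o) = (o² + o/(-1)) + o = (o² - o) + o = o²)
(l(1) + 1)² = (1² + 1)² = (1 + 1)² = 2² = 4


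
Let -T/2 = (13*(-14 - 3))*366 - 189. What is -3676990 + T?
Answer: -3514840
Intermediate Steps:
T = 162150 (T = -2*((13*(-14 - 3))*366 - 189) = -2*((13*(-17))*366 - 189) = -2*(-221*366 - 189) = -2*(-80886 - 189) = -2*(-81075) = 162150)
-3676990 + T = -3676990 + 162150 = -3514840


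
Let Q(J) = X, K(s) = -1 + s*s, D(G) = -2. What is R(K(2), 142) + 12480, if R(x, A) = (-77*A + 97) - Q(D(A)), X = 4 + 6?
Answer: 1633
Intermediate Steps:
X = 10
K(s) = -1 + s²
Q(J) = 10
R(x, A) = 87 - 77*A (R(x, A) = (-77*A + 97) - 1*10 = (97 - 77*A) - 10 = 87 - 77*A)
R(K(2), 142) + 12480 = (87 - 77*142) + 12480 = (87 - 10934) + 12480 = -10847 + 12480 = 1633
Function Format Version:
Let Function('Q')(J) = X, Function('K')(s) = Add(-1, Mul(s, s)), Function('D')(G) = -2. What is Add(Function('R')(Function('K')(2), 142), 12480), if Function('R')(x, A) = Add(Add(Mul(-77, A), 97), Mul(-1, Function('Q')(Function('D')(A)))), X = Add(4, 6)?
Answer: 1633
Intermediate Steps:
X = 10
Function('K')(s) = Add(-1, Pow(s, 2))
Function('Q')(J) = 10
Function('R')(x, A) = Add(87, Mul(-77, A)) (Function('R')(x, A) = Add(Add(Mul(-77, A), 97), Mul(-1, 10)) = Add(Add(97, Mul(-77, A)), -10) = Add(87, Mul(-77, A)))
Add(Function('R')(Function('K')(2), 142), 12480) = Add(Add(87, Mul(-77, 142)), 12480) = Add(Add(87, -10934), 12480) = Add(-10847, 12480) = 1633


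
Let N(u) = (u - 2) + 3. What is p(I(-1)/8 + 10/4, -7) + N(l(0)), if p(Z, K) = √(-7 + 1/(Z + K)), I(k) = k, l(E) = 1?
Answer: 2 + I*√9879/37 ≈ 2.0 + 2.6863*I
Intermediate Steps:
p(Z, K) = √(-7 + 1/(K + Z))
N(u) = 1 + u (N(u) = (-2 + u) + 3 = 1 + u)
p(I(-1)/8 + 10/4, -7) + N(l(0)) = √((1 - 7*(-7) - 7*(-1/8 + 10/4))/(-7 + (-1/8 + 10/4))) + (1 + 1) = √((1 + 49 - 7*(-1*⅛ + 10*(¼)))/(-7 + (-1*⅛ + 10*(¼)))) + 2 = √((1 + 49 - 7*(-⅛ + 5/2))/(-7 + (-⅛ + 5/2))) + 2 = √((1 + 49 - 7*19/8)/(-7 + 19/8)) + 2 = √((1 + 49 - 133/8)/(-37/8)) + 2 = √(-8/37*267/8) + 2 = √(-267/37) + 2 = I*√9879/37 + 2 = 2 + I*√9879/37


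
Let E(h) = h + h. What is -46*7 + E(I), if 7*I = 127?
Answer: -2000/7 ≈ -285.71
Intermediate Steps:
I = 127/7 (I = (⅐)*127 = 127/7 ≈ 18.143)
E(h) = 2*h
-46*7 + E(I) = -46*7 + 2*(127/7) = -322 + 254/7 = -2000/7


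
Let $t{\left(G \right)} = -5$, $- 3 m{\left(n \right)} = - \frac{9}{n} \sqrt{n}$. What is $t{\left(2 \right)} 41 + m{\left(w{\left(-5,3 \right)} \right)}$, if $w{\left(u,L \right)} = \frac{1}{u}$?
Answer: $-205 - 3 i \sqrt{5} \approx -205.0 - 6.7082 i$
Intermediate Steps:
$m{\left(n \right)} = \frac{3}{\sqrt{n}}$ ($m{\left(n \right)} = - \frac{- \frac{9}{n} \sqrt{n}}{3} = - \frac{\left(-9\right) \frac{1}{\sqrt{n}}}{3} = \frac{3}{\sqrt{n}}$)
$t{\left(2 \right)} 41 + m{\left(w{\left(-5,3 \right)} \right)} = \left(-5\right) 41 + \frac{3}{\frac{1}{5} i \sqrt{5}} = -205 + \frac{3}{\frac{1}{5} i \sqrt{5}} = -205 + 3 \left(- i \sqrt{5}\right) = -205 - 3 i \sqrt{5}$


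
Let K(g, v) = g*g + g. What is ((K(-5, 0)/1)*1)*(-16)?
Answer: -320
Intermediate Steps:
K(g, v) = g + g**2 (K(g, v) = g**2 + g = g + g**2)
((K(-5, 0)/1)*1)*(-16) = ((-5*(1 - 5)/1)*1)*(-16) = ((-5*(-4)*1)*1)*(-16) = ((20*1)*1)*(-16) = (20*1)*(-16) = 20*(-16) = -320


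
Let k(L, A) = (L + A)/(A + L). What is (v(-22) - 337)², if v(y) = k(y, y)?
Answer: 112896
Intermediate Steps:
k(L, A) = 1 (k(L, A) = (A + L)/(A + L) = 1)
v(y) = 1
(v(-22) - 337)² = (1 - 337)² = (-336)² = 112896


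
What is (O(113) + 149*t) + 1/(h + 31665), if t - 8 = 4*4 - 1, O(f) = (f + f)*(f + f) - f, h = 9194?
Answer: 2222321011/40859 ≈ 54390.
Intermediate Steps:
O(f) = -f + 4*f² (O(f) = (2*f)*(2*f) - f = 4*f² - f = -f + 4*f²)
t = 23 (t = 8 + (4*4 - 1) = 8 + (16 - 1) = 8 + 15 = 23)
(O(113) + 149*t) + 1/(h + 31665) = (113*(-1 + 4*113) + 149*23) + 1/(9194 + 31665) = (113*(-1 + 452) + 3427) + 1/40859 = (113*451 + 3427) + 1/40859 = (50963 + 3427) + 1/40859 = 54390 + 1/40859 = 2222321011/40859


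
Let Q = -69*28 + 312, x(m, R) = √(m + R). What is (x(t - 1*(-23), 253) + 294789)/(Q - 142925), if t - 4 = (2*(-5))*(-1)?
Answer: -294789/144545 - √290/144545 ≈ -2.0395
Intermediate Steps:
t = 14 (t = 4 + (2*(-5))*(-1) = 4 - 10*(-1) = 4 + 10 = 14)
x(m, R) = √(R + m)
Q = -1620 (Q = -1932 + 312 = -1620)
(x(t - 1*(-23), 253) + 294789)/(Q - 142925) = (√(253 + (14 - 1*(-23))) + 294789)/(-1620 - 142925) = (√(253 + (14 + 23)) + 294789)/(-144545) = (√(253 + 37) + 294789)*(-1/144545) = (√290 + 294789)*(-1/144545) = (294789 + √290)*(-1/144545) = -294789/144545 - √290/144545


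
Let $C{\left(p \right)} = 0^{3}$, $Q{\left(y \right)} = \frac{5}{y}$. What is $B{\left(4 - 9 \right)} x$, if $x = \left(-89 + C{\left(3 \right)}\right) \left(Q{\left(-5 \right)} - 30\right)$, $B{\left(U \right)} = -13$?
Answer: $-35867$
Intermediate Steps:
$C{\left(p \right)} = 0$
$x = 2759$ ($x = \left(-89 + 0\right) \left(\frac{5}{-5} - 30\right) = - 89 \left(5 \left(- \frac{1}{5}\right) - 30\right) = - 89 \left(-1 - 30\right) = \left(-89\right) \left(-31\right) = 2759$)
$B{\left(4 - 9 \right)} x = \left(-13\right) 2759 = -35867$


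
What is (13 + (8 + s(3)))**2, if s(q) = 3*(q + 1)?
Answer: 1089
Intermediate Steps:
s(q) = 3 + 3*q (s(q) = 3*(1 + q) = 3 + 3*q)
(13 + (8 + s(3)))**2 = (13 + (8 + (3 + 3*3)))**2 = (13 + (8 + (3 + 9)))**2 = (13 + (8 + 12))**2 = (13 + 20)**2 = 33**2 = 1089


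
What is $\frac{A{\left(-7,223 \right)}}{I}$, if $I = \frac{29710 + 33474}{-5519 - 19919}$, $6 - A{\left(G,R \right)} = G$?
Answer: $- \frac{165347}{31592} \approx -5.2338$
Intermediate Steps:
$A{\left(G,R \right)} = 6 - G$
$I = - \frac{31592}{12719}$ ($I = \frac{63184}{-25438} = 63184 \left(- \frac{1}{25438}\right) = - \frac{31592}{12719} \approx -2.4838$)
$\frac{A{\left(-7,223 \right)}}{I} = \frac{6 - -7}{- \frac{31592}{12719}} = \left(6 + 7\right) \left(- \frac{12719}{31592}\right) = 13 \left(- \frac{12719}{31592}\right) = - \frac{165347}{31592}$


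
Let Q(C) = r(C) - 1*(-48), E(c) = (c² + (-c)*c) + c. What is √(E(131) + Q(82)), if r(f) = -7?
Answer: 2*√43 ≈ 13.115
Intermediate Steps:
E(c) = c (E(c) = (c² - c²) + c = 0 + c = c)
Q(C) = 41 (Q(C) = -7 - 1*(-48) = -7 + 48 = 41)
√(E(131) + Q(82)) = √(131 + 41) = √172 = 2*√43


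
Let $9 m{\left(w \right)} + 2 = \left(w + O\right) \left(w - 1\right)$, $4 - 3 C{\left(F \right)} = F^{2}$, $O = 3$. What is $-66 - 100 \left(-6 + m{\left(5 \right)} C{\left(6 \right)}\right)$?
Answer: $\frac{36806}{9} \approx 4089.6$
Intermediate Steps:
$C{\left(F \right)} = \frac{4}{3} - \frac{F^{2}}{3}$
$m{\left(w \right)} = - \frac{2}{9} + \frac{\left(-1 + w\right) \left(3 + w\right)}{9}$ ($m{\left(w \right)} = - \frac{2}{9} + \frac{\left(w + 3\right) \left(w - 1\right)}{9} = - \frac{2}{9} + \frac{\left(3 + w\right) \left(-1 + w\right)}{9} = - \frac{2}{9} + \frac{\left(-1 + w\right) \left(3 + w\right)}{9}$)
$-66 - 100 \left(-6 + m{\left(5 \right)} C{\left(6 \right)}\right) = -66 - 100 \left(-6 + \left(- \frac{5}{9} + \frac{5^{2}}{9} + \frac{2}{9} \cdot 5\right) \left(\frac{4}{3} - \frac{6^{2}}{3}\right)\right) = -66 - 100 \left(-6 + \left(- \frac{5}{9} + \frac{1}{9} \cdot 25 + \frac{10}{9}\right) \left(\frac{4}{3} - 12\right)\right) = -66 - 100 \left(-6 + \left(- \frac{5}{9} + \frac{25}{9} + \frac{10}{9}\right) \left(\frac{4}{3} - 12\right)\right) = -66 - 100 \left(-6 + \frac{10}{3} \left(- \frac{32}{3}\right)\right) = -66 - 100 \left(-6 - \frac{320}{9}\right) = -66 - - \frac{37400}{9} = -66 + \frac{37400}{9} = \frac{36806}{9}$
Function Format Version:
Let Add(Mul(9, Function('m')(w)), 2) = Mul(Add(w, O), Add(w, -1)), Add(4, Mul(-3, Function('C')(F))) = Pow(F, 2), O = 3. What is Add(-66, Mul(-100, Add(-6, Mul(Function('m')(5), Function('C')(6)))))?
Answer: Rational(36806, 9) ≈ 4089.6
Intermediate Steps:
Function('C')(F) = Add(Rational(4, 3), Mul(Rational(-1, 3), Pow(F, 2)))
Function('m')(w) = Add(Rational(-2, 9), Mul(Rational(1, 9), Add(-1, w), Add(3, w))) (Function('m')(w) = Add(Rational(-2, 9), Mul(Rational(1, 9), Mul(Add(w, 3), Add(w, -1)))) = Add(Rational(-2, 9), Mul(Rational(1, 9), Mul(Add(3, w), Add(-1, w)))) = Add(Rational(-2, 9), Mul(Rational(1, 9), Mul(Add(-1, w), Add(3, w)))) = Add(Rational(-2, 9), Mul(Rational(1, 9), Add(-1, w), Add(3, w))))
Add(-66, Mul(-100, Add(-6, Mul(Function('m')(5), Function('C')(6))))) = Add(-66, Mul(-100, Add(-6, Mul(Add(Rational(-5, 9), Mul(Rational(1, 9), Pow(5, 2)), Mul(Rational(2, 9), 5)), Add(Rational(4, 3), Mul(Rational(-1, 3), Pow(6, 2))))))) = Add(-66, Mul(-100, Add(-6, Mul(Add(Rational(-5, 9), Mul(Rational(1, 9), 25), Rational(10, 9)), Add(Rational(4, 3), Mul(Rational(-1, 3), 36)))))) = Add(-66, Mul(-100, Add(-6, Mul(Add(Rational(-5, 9), Rational(25, 9), Rational(10, 9)), Add(Rational(4, 3), -12))))) = Add(-66, Mul(-100, Add(-6, Mul(Rational(10, 3), Rational(-32, 3))))) = Add(-66, Mul(-100, Add(-6, Rational(-320, 9)))) = Add(-66, Mul(-100, Rational(-374, 9))) = Add(-66, Rational(37400, 9)) = Rational(36806, 9)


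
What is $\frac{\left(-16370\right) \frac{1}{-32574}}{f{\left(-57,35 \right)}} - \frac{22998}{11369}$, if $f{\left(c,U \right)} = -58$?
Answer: $- \frac{21818023973}{10739680374} \approx -2.0315$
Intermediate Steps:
$\frac{\left(-16370\right) \frac{1}{-32574}}{f{\left(-57,35 \right)}} - \frac{22998}{11369} = \frac{\left(-16370\right) \frac{1}{-32574}}{-58} - \frac{22998}{11369} = \left(-16370\right) \left(- \frac{1}{32574}\right) \left(- \frac{1}{58}\right) - \frac{22998}{11369} = \frac{8185}{16287} \left(- \frac{1}{58}\right) - \frac{22998}{11369} = - \frac{8185}{944646} - \frac{22998}{11369} = - \frac{21818023973}{10739680374}$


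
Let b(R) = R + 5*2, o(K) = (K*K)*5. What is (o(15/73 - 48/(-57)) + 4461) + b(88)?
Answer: 8781018916/1923769 ≈ 4564.5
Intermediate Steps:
o(K) = 5*K² (o(K) = K²*5 = 5*K²)
b(R) = 10 + R (b(R) = R + 10 = 10 + R)
(o(15/73 - 48/(-57)) + 4461) + b(88) = (5*(15/73 - 48/(-57))² + 4461) + (10 + 88) = (5*(15*(1/73) - 48*(-1/57))² + 4461) + 98 = (5*(15/73 + 16/19)² + 4461) + 98 = (5*(1453/1387)² + 4461) + 98 = (5*(2111209/1923769) + 4461) + 98 = (10556045/1923769 + 4461) + 98 = 8592489554/1923769 + 98 = 8781018916/1923769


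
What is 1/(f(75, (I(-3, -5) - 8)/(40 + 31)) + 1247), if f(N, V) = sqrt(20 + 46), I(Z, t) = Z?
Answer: 1247/1554943 - sqrt(66)/1554943 ≈ 0.00079673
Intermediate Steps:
f(N, V) = sqrt(66)
1/(f(75, (I(-3, -5) - 8)/(40 + 31)) + 1247) = 1/(sqrt(66) + 1247) = 1/(1247 + sqrt(66))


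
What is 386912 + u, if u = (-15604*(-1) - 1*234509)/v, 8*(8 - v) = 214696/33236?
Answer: 85216173932/239051 ≈ 3.5648e+5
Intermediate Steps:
v = 239051/33236 (v = 8 - 26837/33236 = 239051/33236 ≈ 7.1925)
u = -7275526580/239051 (u = (-15604*(-1) - 1*234509)/(239051/33236) = (15604 - 234509)*(33236/239051) = -218905*33236/239051 = -7275526580/239051 ≈ -30435.)
386912 + u = 386912 - 7275526580/239051 = 85216173932/239051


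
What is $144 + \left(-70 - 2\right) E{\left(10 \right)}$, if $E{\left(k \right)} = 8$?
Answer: $-432$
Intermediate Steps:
$144 + \left(-70 - 2\right) E{\left(10 \right)} = 144 + \left(-70 - 2\right) 8 = 144 - 576 = -432$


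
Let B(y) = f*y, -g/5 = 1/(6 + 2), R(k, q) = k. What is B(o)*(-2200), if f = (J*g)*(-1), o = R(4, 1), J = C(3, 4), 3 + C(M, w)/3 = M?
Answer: 0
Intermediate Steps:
C(M, w) = -9 + 3*M
J = 0 (J = -9 + 3*3 = -9 + 9 = 0)
o = 4
g = -5/8 (g = -5/(6 + 2) = -5/8 ≈ -0.62500)
f = 0 (f = (0*(-5/8))*(-1) = 0*(-1) = 0)
B(y) = 0 (B(y) = 0*y = 0)
B(o)*(-2200) = 0*(-2200) = 0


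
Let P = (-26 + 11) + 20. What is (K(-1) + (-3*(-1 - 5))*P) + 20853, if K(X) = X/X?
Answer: 20944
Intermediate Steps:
P = 5 (P = -15 + 20 = 5)
K(X) = 1
(K(-1) + (-3*(-1 - 5))*P) + 20853 = (1 - 3*(-1 - 5)*5) + 20853 = (1 - 3*(-6)*5) + 20853 = (1 + 18*5) + 20853 = (1 + 90) + 20853 = 91 + 20853 = 20944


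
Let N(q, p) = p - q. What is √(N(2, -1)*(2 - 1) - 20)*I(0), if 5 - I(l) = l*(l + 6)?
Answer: 5*I*√23 ≈ 23.979*I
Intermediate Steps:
I(l) = 5 - l*(6 + l) (I(l) = 5 - l*(l + 6) = 5 - l*(6 + l))
√(N(2, -1)*(2 - 1) - 20)*I(0) = √((-1 - 1*2)*(2 - 1) - 20)*(5 - 1*0² - 6*0) = √((-1 - 2)*1 - 20)*(5 - 1*0 + 0) = √(-3*1 - 20)*(5 + 0 + 0) = √(-3 - 20)*5 = √(-23)*5 = (I*√23)*5 = 5*I*√23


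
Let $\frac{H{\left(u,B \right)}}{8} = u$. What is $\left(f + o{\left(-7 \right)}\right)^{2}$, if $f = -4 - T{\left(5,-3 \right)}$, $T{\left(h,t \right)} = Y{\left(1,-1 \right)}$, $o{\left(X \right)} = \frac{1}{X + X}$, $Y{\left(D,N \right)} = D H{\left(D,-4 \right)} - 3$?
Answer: $\frac{16129}{196} \approx 82.291$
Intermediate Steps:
$H{\left(u,B \right)} = 8 u$
$Y{\left(D,N \right)} = -3 + 8 D^{2}$ ($Y{\left(D,N \right)} = D 8 D - 3 = 8 D^{2} - 3 = -3 + 8 D^{2}$)
$o{\left(X \right)} = \frac{1}{2 X}$
$T{\left(h,t \right)} = 5$ ($T{\left(h,t \right)} = -3 + 8 \cdot 1^{2} = -3 + 8 \cdot 1 = -3 + 8 = 5$)
$f = -9$ ($f = -4 - 5 = -9$)
$\left(f + o{\left(-7 \right)}\right)^{2} = \left(-9 + \frac{1}{2 \left(-7\right)}\right)^{2} = \left(-9 + \frac{1}{2} \left(- \frac{1}{7}\right)\right)^{2} = \left(-9 - \frac{1}{14}\right)^{2} = \left(- \frac{127}{14}\right)^{2} = \frac{16129}{196}$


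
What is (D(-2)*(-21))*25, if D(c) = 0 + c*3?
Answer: 3150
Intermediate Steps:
D(c) = 3*c (D(c) = 0 + 3*c = 3*c)
(D(-2)*(-21))*25 = ((3*(-2))*(-21))*25 = -6*(-21)*25 = 126*25 = 3150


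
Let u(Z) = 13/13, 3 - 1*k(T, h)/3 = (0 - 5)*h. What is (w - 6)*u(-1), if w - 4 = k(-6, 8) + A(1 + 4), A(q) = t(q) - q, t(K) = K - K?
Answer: 122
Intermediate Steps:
t(K) = 0
A(q) = -q (A(q) = 0 - q = -q)
k(T, h) = 9 + 15*h (k(T, h) = 9 - 3*(0 - 5)*h = 9 - (-15)*h = 9 + 15*h)
w = 128 (w = 4 + ((9 + 15*8) - (1 + 4)) = 4 + ((9 + 120) - 1*5) = 4 + (129 - 5) = 4 + 124 = 128)
u(Z) = 1 (u(Z) = 13*(1/13) = 1)
(w - 6)*u(-1) = (128 - 6)*1 = 122*1 = 122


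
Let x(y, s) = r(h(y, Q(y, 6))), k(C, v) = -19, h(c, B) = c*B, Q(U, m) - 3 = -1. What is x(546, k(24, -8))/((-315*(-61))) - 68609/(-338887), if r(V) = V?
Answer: 80399359/310081605 ≈ 0.25928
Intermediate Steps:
Q(U, m) = 2 (Q(U, m) = 3 - 1 = 2)
h(c, B) = B*c
x(y, s) = 2*y
x(546, k(24, -8))/((-315*(-61))) - 68609/(-338887) = (2*546)/((-315*(-61))) - 68609/(-338887) = 1092/19215 - 68609*(-1/338887) = 1092*(1/19215) + 68609/338887 = 52/915 + 68609/338887 = 80399359/310081605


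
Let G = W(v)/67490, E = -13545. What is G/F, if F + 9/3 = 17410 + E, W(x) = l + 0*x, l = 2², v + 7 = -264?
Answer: 1/65161595 ≈ 1.5346e-8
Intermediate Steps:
v = -271 (v = -7 - 264 = -271)
l = 4
W(x) = 4 (W(x) = 4 + 0*x = 4 + 0 = 4)
F = 3862 (F = -3 + (17410 - 13545) = -3 + 3865 = 3862)
G = 2/33745 (G = 4/67490 = 4*(1/67490) = 2/33745 ≈ 5.9268e-5)
G/F = (2/33745)/3862 = (2/33745)*(1/3862) = 1/65161595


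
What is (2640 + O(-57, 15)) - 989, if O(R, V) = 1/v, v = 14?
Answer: 23115/14 ≈ 1651.1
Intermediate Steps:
O(R, V) = 1/14
(2640 + O(-57, 15)) - 989 = (2640 + 1/14) - 989 = 36961/14 - 989 = 23115/14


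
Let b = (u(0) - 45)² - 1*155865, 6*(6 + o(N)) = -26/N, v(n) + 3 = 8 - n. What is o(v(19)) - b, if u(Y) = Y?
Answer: 6461041/42 ≈ 1.5383e+5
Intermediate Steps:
v(n) = 5 - n (v(n) = -3 + (8 - n) = 5 - n)
o(N) = -6 - 13/(3*N) (o(N) = -6 + (-26/N)/6 = -6 - 13/(3*N))
b = -153840 (b = (0 - 45)² - 1*155865 = (-45)² - 155865 = 2025 - 155865 = -153840)
o(v(19)) - b = (-6 - 13/(3*(5 - 1*19))) - 1*(-153840) = (-6 - 13/(3*(5 - 19))) + 153840 = (-6 - 13/3/(-14)) + 153840 = (-6 - 13/3*(-1/14)) + 153840 = (-6 + 13/42) + 153840 = -239/42 + 153840 = 6461041/42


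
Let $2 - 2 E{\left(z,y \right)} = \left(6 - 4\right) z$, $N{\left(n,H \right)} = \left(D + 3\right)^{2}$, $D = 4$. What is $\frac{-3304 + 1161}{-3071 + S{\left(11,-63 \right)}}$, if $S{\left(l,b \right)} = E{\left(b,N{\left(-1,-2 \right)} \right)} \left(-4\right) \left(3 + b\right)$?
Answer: $- \frac{2143}{12289} \approx -0.17438$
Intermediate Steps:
$N{\left(n,H \right)} = 49$ ($N{\left(n,H \right)} = \left(4 + 3\right)^{2} = 7^{2} = 49$)
$E{\left(z,y \right)} = 1 - z$ ($E{\left(z,y \right)} = 1 - \frac{\left(6 - 4\right) z}{2} = 1 - \frac{2 z}{2} = 1 - z$)
$S{\left(l,b \right)} = \left(-4 + 4 b\right) \left(3 + b\right)$ ($S{\left(l,b \right)} = \left(1 - b\right) \left(-4\right) \left(3 + b\right) = \left(-4 + 4 b\right) \left(3 + b\right)$)
$\frac{-3304 + 1161}{-3071 + S{\left(11,-63 \right)}} = \frac{-3304 + 1161}{-3071 + 4 \left(-1 - 63\right) \left(3 - 63\right)} = - \frac{2143}{-3071 + 4 \left(-64\right) \left(-60\right)} = - \frac{2143}{-3071 + 15360} = - \frac{2143}{12289}$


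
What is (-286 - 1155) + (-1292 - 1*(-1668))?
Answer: -1065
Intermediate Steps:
(-286 - 1155) + (-1292 - 1*(-1668)) = -1441 + (-1292 + 1668) = -1441 + 376 = -1065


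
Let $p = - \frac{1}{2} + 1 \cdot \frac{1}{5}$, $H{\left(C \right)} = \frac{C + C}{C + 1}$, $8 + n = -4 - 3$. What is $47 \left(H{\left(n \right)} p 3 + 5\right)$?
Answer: $\frac{2021}{14} \approx 144.36$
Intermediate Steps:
$n = -15$ ($n = -8 - 7 = -15$)
$H{\left(C \right)} = \frac{2 C}{1 + C}$
$p = - \frac{3}{10}$ ($p = \left(-1\right) \frac{1}{2} + 1 \cdot \frac{1}{5} = - \frac{1}{2} + \frac{1}{5} = - \frac{3}{10} \approx -0.3$)
$47 \left(H{\left(n \right)} p 3 + 5\right) = 47 \left(2 \left(-15\right) \frac{1}{1 - 15} \left(- \frac{3}{10}\right) 3 + 5\right) = 47 \left(2 \left(-15\right) \frac{1}{-14} \left(- \frac{3}{10}\right) 3 + 5\right) = 47 \left(2 \left(-15\right) \left(- \frac{1}{14}\right) \left(- \frac{3}{10}\right) 3 + 5\right) = 47 \left(\frac{15}{7} \left(- \frac{3}{10}\right) 3 + 5\right) = 47 \left(\left(- \frac{9}{14}\right) 3 + 5\right) = 47 \left(- \frac{27}{14} + 5\right) = 47 \cdot \frac{43}{14} = \frac{2021}{14}$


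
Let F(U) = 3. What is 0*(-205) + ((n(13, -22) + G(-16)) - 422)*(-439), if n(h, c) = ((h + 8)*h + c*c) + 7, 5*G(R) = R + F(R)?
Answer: -744983/5 ≈ -1.4900e+5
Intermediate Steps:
G(R) = ⅗ + R/5 (G(R) = (R + 3)/5 = (3 + R)/5 = ⅗ + R/5)
n(h, c) = 7 + c² + h*(8 + h) (n(h, c) = ((8 + h)*h + c²) + 7 = (h*(8 + h) + c²) + 7 = (c² + h*(8 + h)) + 7 = 7 + c² + h*(8 + h))
0*(-205) + ((n(13, -22) + G(-16)) - 422)*(-439) = 0*(-205) + (((7 + (-22)² + 13² + 8*13) + (⅗ + (⅕)*(-16))) - 422)*(-439) = 0 + (((7 + 484 + 169 + 104) + (⅗ - 16/5)) - 422)*(-439) = 0 + ((764 - 13/5) - 422)*(-439) = 0 + (3807/5 - 422)*(-439) = 0 + (1697/5)*(-439) = 0 - 744983/5 = -744983/5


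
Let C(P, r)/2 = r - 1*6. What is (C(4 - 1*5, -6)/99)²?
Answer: 64/1089 ≈ 0.058770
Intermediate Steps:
C(P, r) = -12 + 2*r (C(P, r) = 2*(r - 1*6) = 2*(r - 6) = 2*(-6 + r) = -12 + 2*r)
(C(4 - 1*5, -6)/99)² = ((-12 + 2*(-6))/99)² = ((-12 - 12)*(1/99))² = (-24*1/99)² = (-8/33)² = 64/1089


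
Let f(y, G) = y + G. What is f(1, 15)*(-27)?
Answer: -432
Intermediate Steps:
f(y, G) = G + y
f(1, 15)*(-27) = (15 + 1)*(-27) = 16*(-27) = -432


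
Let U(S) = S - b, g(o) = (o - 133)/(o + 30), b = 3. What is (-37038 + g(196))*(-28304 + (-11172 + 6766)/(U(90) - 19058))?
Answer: 2247279955509225/2143723 ≈ 1.0483e+9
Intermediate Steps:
g(o) = (-133 + o)/(30 + o)
U(S) = -3 + S (U(S) = S - 1*3 = S - 3 = -3 + S)
(-37038 + g(196))*(-28304 + (-11172 + 6766)/(U(90) - 19058)) = (-37038 + (-133 + 196)/(30 + 196))*(-28304 + (-11172 + 6766)/((-3 + 90) - 19058)) = (-37038 + 63/226)*(-28304 - 4406/(87 - 19058)) = (-37038 + (1/226)*63)*(-28304 - 4406/(-18971)) = (-37038 + 63/226)*(-28304 - 4406*(-1/18971)) = -8370525*(-28304 + 4406/18971)/226 = -8370525/226*(-536950778/18971) = 2247279955509225/2143723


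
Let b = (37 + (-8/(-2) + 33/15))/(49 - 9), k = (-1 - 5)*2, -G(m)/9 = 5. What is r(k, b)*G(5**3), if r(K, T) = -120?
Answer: 5400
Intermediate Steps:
G(m) = -45 (G(m) = -9*5 = -45)
k = -12 (k = -6*2 = -12)
b = 27/25 (b = (37 + (-8*(-1/2) + 33*(1/15)))/40 = (37 + (4 + 11/5))*(1/40) = (37 + 31/5)*(1/40) = (216/5)*(1/40) = 27/25 ≈ 1.0800)
r(k, b)*G(5**3) = -120*(-45) = 5400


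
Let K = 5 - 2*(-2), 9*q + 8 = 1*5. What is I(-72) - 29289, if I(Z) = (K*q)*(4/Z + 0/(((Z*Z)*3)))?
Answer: -175733/6 ≈ -29289.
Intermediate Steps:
q = -1/3 (q = -8/9 + (1*5)/9 = -8/9 + (1/9)*5 = -8/9 + 5/9 = -1/3 ≈ -0.33333)
K = 9 (K = 5 + 4 = 9)
I(Z) = -12/Z (I(Z) = (9*(-1/3))*(4/Z + 0/(((Z*Z)*3))) = -3*(4/Z + 0/((Z**2*3))) = -3*(4/Z + 0/((3*Z**2))) = -3*(4/Z + 0*(1/(3*Z**2))) = -3*(4/Z + 0) = -12/Z)
I(-72) - 29289 = -12/(-72) - 29289 = -12*(-1/72) - 29289 = 1/6 - 29289 = -175733/6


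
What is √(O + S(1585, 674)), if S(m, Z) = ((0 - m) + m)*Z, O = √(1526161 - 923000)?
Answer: √13*3569^(¼) ≈ 27.868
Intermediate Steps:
O = 13*√3569 (O = √603161 = 13*√3569 ≈ 776.63)
S(m, Z) = 0 (S(m, Z) = (-m + m)*Z = 0*Z = 0)
√(O + S(1585, 674)) = √(13*√3569 + 0) = √(13*√3569) = √13*3569^(¼)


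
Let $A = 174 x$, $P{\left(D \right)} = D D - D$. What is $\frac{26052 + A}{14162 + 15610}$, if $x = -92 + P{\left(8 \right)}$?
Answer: $\frac{1649}{2481} \approx 0.66465$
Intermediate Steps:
$P{\left(D \right)} = D^{2} - D$
$x = -36$ ($x = -92 + 8 \left(-1 + 8\right) = -92 + 8 \cdot 7 = -92 + 56 = -36$)
$A = -6264$ ($A = 174 \left(-36\right) = -6264$)
$\frac{26052 + A}{14162 + 15610} = \frac{26052 - 6264}{14162 + 15610} = \frac{19788}{29772} = 19788 \cdot \frac{1}{29772} = \frac{1649}{2481}$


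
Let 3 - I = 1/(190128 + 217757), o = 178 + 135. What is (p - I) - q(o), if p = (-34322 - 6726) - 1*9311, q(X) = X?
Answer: -20669572374/407885 ≈ -50675.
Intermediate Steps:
o = 313
p = -50359 (p = -41048 - 9311 = -50359)
I = 1223654/407885 (I = 3 - 1/(190128 + 217757) = 3 - 1/407885 = 1223654/407885 ≈ 3.0000)
(p - I) - q(o) = (-50359 - 1*1223654/407885) - 1*313 = (-50359 - 1223654/407885) - 313 = -20541904369/407885 - 313 = -20669572374/407885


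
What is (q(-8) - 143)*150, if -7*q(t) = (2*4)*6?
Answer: -157350/7 ≈ -22479.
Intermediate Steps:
q(t) = -48/7 (q(t) = -2*4*6/7 = -8*6/7 = -⅐*48 = -48/7)
(q(-8) - 143)*150 = (-48/7 - 143)*150 = -1049/7*150 = -157350/7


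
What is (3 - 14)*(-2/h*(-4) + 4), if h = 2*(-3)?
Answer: -88/3 ≈ -29.333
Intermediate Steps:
h = -6
(3 - 14)*(-2/h*(-4) + 4) = (3 - 14)*(-2/(-6)*(-4) + 4) = -11*(-2*(-⅙)*(-4) + 4) = -11*((⅓)*(-4) + 4) = -11*(-4/3 + 4) = -11*8/3 = -88/3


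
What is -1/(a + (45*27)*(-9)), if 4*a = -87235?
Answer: 4/130975 ≈ 3.0540e-5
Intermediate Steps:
a = -87235/4 (a = (¼)*(-87235) = -87235/4 ≈ -21809.)
-1/(a + (45*27)*(-9)) = -1/(-87235/4 + (45*27)*(-9)) = -1/(-87235/4 + 1215*(-9)) = -1/(-87235/4 - 10935) = -1/(-130975/4) = -1*(-4/130975) = 4/130975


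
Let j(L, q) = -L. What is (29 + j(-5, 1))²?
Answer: 1156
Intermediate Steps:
(29 + j(-5, 1))² = (29 - 1*(-5))² = (29 + 5)² = 34² = 1156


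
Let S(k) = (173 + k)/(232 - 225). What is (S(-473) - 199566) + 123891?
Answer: -530025/7 ≈ -75718.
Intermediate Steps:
S(k) = 173/7 + k/7 (S(k) = (173 + k)/7 = (173 + k)*(⅐) = 173/7 + k/7)
(S(-473) - 199566) + 123891 = ((173/7 + (⅐)*(-473)) - 199566) + 123891 = ((173/7 - 473/7) - 199566) + 123891 = (-300/7 - 199566) + 123891 = -1397262/7 + 123891 = -530025/7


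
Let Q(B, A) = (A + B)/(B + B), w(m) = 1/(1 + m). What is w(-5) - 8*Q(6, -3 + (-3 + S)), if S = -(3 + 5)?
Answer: 61/12 ≈ 5.0833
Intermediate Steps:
S = -8 (S = -1*8 = -8)
Q(B, A) = (A + B)/(2*B) (Q(B, A) = (A + B)/((2*B)) = (A + B)*(1/(2*B)) = (A + B)/(2*B))
w(-5) - 8*Q(6, -3 + (-3 + S)) = 1/(1 - 5) - 4*((-3 + (-3 - 8)) + 6)/6 = 1/(-4) - 4*((-3 - 11) + 6)/6 = -1/4 - 4*(-14 + 6)/6 = -1/4 - 4*(-8)/6 = -1/4 - 8*(-2/3) = -1/4 + 16/3 = 61/12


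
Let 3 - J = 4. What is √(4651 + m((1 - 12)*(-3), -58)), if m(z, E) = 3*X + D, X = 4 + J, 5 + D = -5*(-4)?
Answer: 5*√187 ≈ 68.374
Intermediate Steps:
J = -1 (J = 3 - 1*4 = 3 - 4 = -1)
D = 15 (D = -5 - 5*(-4) = -5 + 20 = 15)
X = 3 (X = 4 - 1 = 3)
m(z, E) = 24 (m(z, E) = 3*3 + 15 = 9 + 15 = 24)
√(4651 + m((1 - 12)*(-3), -58)) = √(4651 + 24) = √4675 = 5*√187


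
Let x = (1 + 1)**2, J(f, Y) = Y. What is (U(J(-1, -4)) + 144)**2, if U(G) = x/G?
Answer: 20449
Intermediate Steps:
x = 4 (x = 2**2 = 4)
U(G) = 4/G
(U(J(-1, -4)) + 144)**2 = (4/(-4) + 144)**2 = (4*(-1/4) + 144)**2 = (-1 + 144)**2 = 143**2 = 20449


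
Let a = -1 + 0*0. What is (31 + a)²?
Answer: 900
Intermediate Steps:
a = -1 (a = -1 + 0 = -1)
(31 + a)² = (31 - 1)² = 30² = 900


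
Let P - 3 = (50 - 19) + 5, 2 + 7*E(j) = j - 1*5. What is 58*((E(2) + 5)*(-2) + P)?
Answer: 12354/7 ≈ 1764.9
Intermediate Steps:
E(j) = -1 + j/7 (E(j) = -2/7 + (j - 1*5)/7 = -2/7 + (j - 5)/7 = -2/7 + (-5 + j)/7 = -2/7 + (-5/7 + j/7) = -1 + j/7)
P = 39 (P = 3 + ((50 - 19) + 5) = 3 + (31 + 5) = 3 + 36 = 39)
58*((E(2) + 5)*(-2) + P) = 58*(((-1 + (⅐)*2) + 5)*(-2) + 39) = 58*(((-1 + 2/7) + 5)*(-2) + 39) = 58*((-5/7 + 5)*(-2) + 39) = 58*((30/7)*(-2) + 39) = 58*(-60/7 + 39) = 58*(213/7) = 12354/7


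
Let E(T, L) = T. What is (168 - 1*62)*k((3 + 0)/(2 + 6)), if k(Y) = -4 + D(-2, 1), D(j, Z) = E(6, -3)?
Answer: 212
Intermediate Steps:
D(j, Z) = 6
k(Y) = 2 (k(Y) = -4 + 6 = 2)
(168 - 1*62)*k((3 + 0)/(2 + 6)) = (168 - 1*62)*2 = (168 - 62)*2 = 106*2 = 212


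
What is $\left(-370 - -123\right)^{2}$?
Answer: $61009$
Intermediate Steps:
$\left(-370 - -123\right)^{2} = \left(-370 + 123\right)^{2} = \left(-247\right)^{2} = 61009$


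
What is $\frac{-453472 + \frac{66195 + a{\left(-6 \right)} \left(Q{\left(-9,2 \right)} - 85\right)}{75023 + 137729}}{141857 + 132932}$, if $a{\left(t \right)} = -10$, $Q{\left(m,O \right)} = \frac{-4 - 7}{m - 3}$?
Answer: $- \frac{578862047449}{350771455968} \approx -1.6503$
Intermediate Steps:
$Q{\left(m,O \right)} = - \frac{11}{-3 + m}$
$\frac{-453472 + \frac{66195 + a{\left(-6 \right)} \left(Q{\left(-9,2 \right)} - 85\right)}{75023 + 137729}}{141857 + 132932} = \frac{-453472 + \frac{66195 - 10 \left(- \frac{11}{-3 - 9} - 85\right)}{75023 + 137729}}{141857 + 132932} = \frac{-453472 + \frac{66195 - 10 \left(- \frac{11}{-12} - 85\right)}{212752}}{274789} = \left(-453472 + \left(66195 - 10 \left(\left(-11\right) \left(- \frac{1}{12}\right) - 85\right)\right) \frac{1}{212752}\right) \frac{1}{274789} = \left(-453472 + \left(66195 - 10 \left(\frac{11}{12} - 85\right)\right) \frac{1}{212752}\right) \frac{1}{274789} = \left(-453472 + \left(66195 - - \frac{5045}{6}\right) \frac{1}{212752}\right) \frac{1}{274789} = \left(-453472 + \left(66195 + \frac{5045}{6}\right) \frac{1}{212752}\right) \frac{1}{274789} = \left(-453472 + \frac{402215}{6} \cdot \frac{1}{212752}\right) \frac{1}{274789} = \left(-453472 + \frac{402215}{1276512}\right) \frac{1}{274789} = \left(- \frac{578862047449}{1276512}\right) \frac{1}{274789} = - \frac{578862047449}{350771455968}$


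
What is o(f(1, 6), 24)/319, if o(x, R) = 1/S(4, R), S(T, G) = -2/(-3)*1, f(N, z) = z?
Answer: 3/638 ≈ 0.0047022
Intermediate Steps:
S(T, G) = ⅔ (S(T, G) = -2*(-⅓)*1 = (⅔)*1 = ⅔)
o(x, R) = 3/2 (o(x, R) = 1/(⅔) = 3/2)
o(f(1, 6), 24)/319 = (3/2)/319 = (3/2)*(1/319) = 3/638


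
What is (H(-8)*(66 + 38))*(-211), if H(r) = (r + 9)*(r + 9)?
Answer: -21944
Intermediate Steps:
H(r) = (9 + r)² (H(r) = (9 + r)*(9 + r) = (9 + r)²)
(H(-8)*(66 + 38))*(-211) = ((9 - 8)²*(66 + 38))*(-211) = (1²*104)*(-211) = (1*104)*(-211) = 104*(-211) = -21944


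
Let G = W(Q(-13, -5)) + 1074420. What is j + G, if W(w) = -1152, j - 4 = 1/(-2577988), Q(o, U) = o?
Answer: 2766882336735/2577988 ≈ 1.0733e+6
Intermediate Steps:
j = 10311951/2577988 (j = 4 + 1/(-2577988) = 4 - 1/2577988 = 10311951/2577988 ≈ 4.0000)
G = 1073268 (G = -1152 + 1074420 = 1073268)
j + G = 10311951/2577988 + 1073268 = 2766882336735/2577988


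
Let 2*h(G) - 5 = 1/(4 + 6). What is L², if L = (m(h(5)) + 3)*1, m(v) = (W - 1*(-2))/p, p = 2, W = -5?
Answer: 9/4 ≈ 2.2500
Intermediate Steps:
h(G) = 51/20 (h(G) = 5/2 + 1/(2*(4 + 6)) = 5/2 + (½)/10 = 5/2 + (½)*(⅒) = 5/2 + 1/20 = 51/20)
m(v) = -3/2 (m(v) = (-5 - 1*(-2))/2 = (-5 + 2)*(½) = -3*½ = -3/2)
L = 3/2 (L = (-3/2 + 3)*1 = (3/2)*1 = 3/2 ≈ 1.5000)
L² = (3/2)² = 9/4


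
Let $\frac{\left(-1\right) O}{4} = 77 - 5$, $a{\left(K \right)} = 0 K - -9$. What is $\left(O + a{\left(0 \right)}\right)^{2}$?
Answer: $77841$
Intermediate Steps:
$a{\left(K \right)} = 9$ ($a{\left(K \right)} = 0 + \left(-1 + 10\right) = 0 + 9 = 9$)
$O = -288$ ($O = - 4 \left(77 - 5\right) = \left(-4\right) 72 = -288$)
$\left(O + a{\left(0 \right)}\right)^{2} = \left(-288 + 9\right)^{2} = \left(-279\right)^{2} = 77841$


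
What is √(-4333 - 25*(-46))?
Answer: I*√3183 ≈ 56.418*I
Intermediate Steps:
√(-4333 - 25*(-46)) = √(-4333 + 1150) = √(-3183) = I*√3183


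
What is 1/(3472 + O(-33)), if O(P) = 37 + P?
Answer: 1/3476 ≈ 0.00028769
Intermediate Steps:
1/(3472 + O(-33)) = 1/(3472 + (37 - 33)) = 1/(3472 + 4) = 1/3476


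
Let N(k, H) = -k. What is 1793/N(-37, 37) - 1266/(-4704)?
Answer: 1413519/29008 ≈ 48.729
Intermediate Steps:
1793/N(-37, 37) - 1266/(-4704) = 1793/((-1*(-37))) - 1266/(-4704) = 1793/37 - 1266*(-1/4704) = 1793*(1/37) + 211/784 = 1793/37 + 211/784 = 1413519/29008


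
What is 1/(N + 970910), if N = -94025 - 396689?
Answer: 1/480196 ≈ 2.0825e-6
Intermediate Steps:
N = -490714
1/(N + 970910) = 1/(-490714 + 970910) = 1/480196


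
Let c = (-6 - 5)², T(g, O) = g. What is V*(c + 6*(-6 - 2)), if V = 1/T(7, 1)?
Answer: 73/7 ≈ 10.429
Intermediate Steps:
V = ⅐ (V = 1/7 = ⅐ ≈ 0.14286)
c = 121 (c = (-11)² = 121)
V*(c + 6*(-6 - 2)) = (121 + 6*(-6 - 2))/7 = (121 + 6*(-8))/7 = (121 - 48)/7 = (⅐)*73 = 73/7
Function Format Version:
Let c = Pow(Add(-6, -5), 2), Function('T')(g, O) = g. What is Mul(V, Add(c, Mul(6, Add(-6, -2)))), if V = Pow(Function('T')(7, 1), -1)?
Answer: Rational(73, 7) ≈ 10.429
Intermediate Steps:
V = Rational(1, 7) (V = Pow(7, -1) = Rational(1, 7) ≈ 0.14286)
c = 121 (c = Pow(-11, 2) = 121)
Mul(V, Add(c, Mul(6, Add(-6, -2)))) = Mul(Rational(1, 7), Add(121, Mul(6, Add(-6, -2)))) = Mul(Rational(1, 7), Add(121, Mul(6, -8))) = Mul(Rational(1, 7), Add(121, -48)) = Mul(Rational(1, 7), 73) = Rational(73, 7)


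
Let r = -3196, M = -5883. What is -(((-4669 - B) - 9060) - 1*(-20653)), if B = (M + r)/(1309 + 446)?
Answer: -12160699/1755 ≈ -6929.2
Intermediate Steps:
B = -9079/1755 (B = (-5883 - 3196)/(1309 + 446) = -9079/1755 ≈ -5.1732)
-(((-4669 - B) - 9060) - 1*(-20653)) = -(((-4669 - 1*(-9079/1755)) - 9060) - 1*(-20653)) = -(((-4669 + 9079/1755) - 9060) + 20653) = -((-8185016/1755 - 9060) + 20653) = -(-24085316/1755 + 20653) = -1*12160699/1755 = -12160699/1755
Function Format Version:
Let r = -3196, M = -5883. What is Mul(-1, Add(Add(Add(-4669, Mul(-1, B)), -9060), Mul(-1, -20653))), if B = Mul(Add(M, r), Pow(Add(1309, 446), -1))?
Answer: Rational(-12160699, 1755) ≈ -6929.2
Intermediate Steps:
B = Rational(-9079, 1755) (B = Mul(Add(-5883, -3196), Pow(Add(1309, 446), -1)) = Mul(-9079, Pow(1755, -1)) = Mul(-9079, Rational(1, 1755)) = Rational(-9079, 1755) ≈ -5.1732)
Mul(-1, Add(Add(Add(-4669, Mul(-1, B)), -9060), Mul(-1, -20653))) = Mul(-1, Add(Add(Add(-4669, Mul(-1, Rational(-9079, 1755))), -9060), Mul(-1, -20653))) = Mul(-1, Add(Add(Add(-4669, Rational(9079, 1755)), -9060), 20653)) = Mul(-1, Add(Add(Rational(-8185016, 1755), -9060), 20653)) = Mul(-1, Add(Rational(-24085316, 1755), 20653)) = Mul(-1, Rational(12160699, 1755)) = Rational(-12160699, 1755)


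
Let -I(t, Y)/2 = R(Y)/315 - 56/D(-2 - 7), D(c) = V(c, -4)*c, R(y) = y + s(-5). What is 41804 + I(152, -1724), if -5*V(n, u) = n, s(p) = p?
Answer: 16932266/405 ≈ 41808.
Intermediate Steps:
V(n, u) = -n/5
R(y) = -5 + y (R(y) = y - 5 = -5 + y)
D(c) = -c²/5 (D(c) = (-c/5)*c = -c²/5)
I(t, Y) = -3902/567 - 2*Y/315 (I(t, Y) = -2*((-5 + Y)/315 - 56*(-5/(-2 - 7)²)) = -2*((-5 + Y)*(1/315) - 56/((-⅕*(-9)²))) = -2*((-1/63 + Y/315) - 56/((-⅕*81))) = -2*((-1/63 + Y/315) - 56/(-81/5)) = -2*((-1/63 + Y/315) - 56*(-5/81)) = -2*((-1/63 + Y/315) + 280/81) = -2*(1951/567 + Y/315) = -3902/567 - 2*Y/315)
41804 + I(152, -1724) = 41804 + (-3902/567 - 2/315*(-1724)) = 41804 + (-3902/567 + 3448/315) = 41804 + 1646/405 = 16932266/405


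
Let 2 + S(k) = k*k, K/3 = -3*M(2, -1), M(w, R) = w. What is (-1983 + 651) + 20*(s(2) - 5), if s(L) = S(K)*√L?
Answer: -1432 + 6440*√2 ≈ 7675.5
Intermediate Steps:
K = -18 (K = 3*(-3*2) = 3*(-6) = -18)
S(k) = -2 + k² (S(k) = -2 + k*k = -2 + k²)
s(L) = 322*√L (s(L) = (-2 + (-18)²)*√L = (-2 + 324)*√L = 322*√L)
(-1983 + 651) + 20*(s(2) - 5) = (-1983 + 651) + 20*(322*√2 - 5) = -1332 + 20*(-5 + 322*√2) = -1332 + (-100 + 6440*√2) = -1432 + 6440*√2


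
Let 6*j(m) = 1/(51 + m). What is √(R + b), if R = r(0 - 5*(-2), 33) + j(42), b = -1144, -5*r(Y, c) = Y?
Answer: I*√39646954/186 ≈ 33.853*I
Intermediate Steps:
r(Y, c) = -Y/5
j(m) = 1/(6*(51 + m))
R = -1115/558 (R = -(0 - 5*(-2))/5 + 1/(6*(51 + 42)) = -(0 + 10)/5 + (⅙)/93 = -⅕*10 + (⅙)*(1/93) = -2 + 1/558 = -1115/558 ≈ -1.9982)
√(R + b) = √(-1115/558 - 1144) = √(-639467/558) = I*√39646954/186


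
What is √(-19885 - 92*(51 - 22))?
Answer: I*√22553 ≈ 150.18*I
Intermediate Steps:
√(-19885 - 92*(51 - 22)) = √(-19885 - 92*29) = √(-19885 - 2668) = √(-22553) = I*√22553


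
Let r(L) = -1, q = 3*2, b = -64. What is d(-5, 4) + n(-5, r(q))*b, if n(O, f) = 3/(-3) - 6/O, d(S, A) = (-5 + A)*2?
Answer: -74/5 ≈ -14.800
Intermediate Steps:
q = 6
d(S, A) = -10 + 2*A
n(O, f) = -1 - 6/O (n(O, f) = 3*(-⅓) - 6/O = -1 - 6/O)
d(-5, 4) + n(-5, r(q))*b = (-10 + 2*4) + ((-6 - 1*(-5))/(-5))*(-64) = (-10 + 8) - (-6 + 5)/5*(-64) = -2 - ⅕*(-1)*(-64) = -2 + (⅕)*(-64) = -2 - 64/5 = -74/5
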